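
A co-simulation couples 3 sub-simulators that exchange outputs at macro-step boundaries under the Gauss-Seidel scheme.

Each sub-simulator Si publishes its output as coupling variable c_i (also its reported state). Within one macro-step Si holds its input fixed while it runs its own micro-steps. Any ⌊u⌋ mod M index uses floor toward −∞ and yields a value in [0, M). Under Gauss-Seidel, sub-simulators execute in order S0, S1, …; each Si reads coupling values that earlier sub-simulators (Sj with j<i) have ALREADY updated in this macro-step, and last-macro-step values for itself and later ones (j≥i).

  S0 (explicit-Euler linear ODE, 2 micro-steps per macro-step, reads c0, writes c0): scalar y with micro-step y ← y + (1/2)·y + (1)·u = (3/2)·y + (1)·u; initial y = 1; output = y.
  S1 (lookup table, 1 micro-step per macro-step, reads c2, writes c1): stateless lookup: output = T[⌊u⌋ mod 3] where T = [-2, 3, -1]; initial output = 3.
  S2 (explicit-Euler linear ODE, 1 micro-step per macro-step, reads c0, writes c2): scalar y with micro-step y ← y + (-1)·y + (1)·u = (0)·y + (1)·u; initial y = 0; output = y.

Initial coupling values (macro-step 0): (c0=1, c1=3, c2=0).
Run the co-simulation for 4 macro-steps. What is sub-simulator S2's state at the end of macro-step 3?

macro 1: S0 reads c0=1 → after 2×micro: 19/4; S1 reads c2=0 → after 1×micro: -2; S2 reads c0=19/4 → after 1×micro: 19/4 ⇒ (c0=19/4, c1=-2, c2=19/4)
macro 2: S0 reads c0=19/4 → after 2×micro: 361/16; S1 reads c2=19/4 → after 1×micro: 3; S2 reads c0=361/16 → after 1×micro: 361/16 ⇒ (c0=361/16, c1=3, c2=361/16)
macro 3: S0 reads c0=361/16 → after 2×micro: 6859/64; S1 reads c2=361/16 → after 1×micro: 3; S2 reads c0=6859/64 → after 1×micro: 6859/64 ⇒ (c0=6859/64, c1=3, c2=6859/64)
macro 4: S0 reads c0=6859/64 → after 2×micro: 130321/256; S1 reads c2=6859/64 → after 1×micro: -1; S2 reads c0=130321/256 → after 1×micro: 130321/256 ⇒ (c0=130321/256, c1=-1, c2=130321/256)

S2 state at macro-step 3 = 6859/64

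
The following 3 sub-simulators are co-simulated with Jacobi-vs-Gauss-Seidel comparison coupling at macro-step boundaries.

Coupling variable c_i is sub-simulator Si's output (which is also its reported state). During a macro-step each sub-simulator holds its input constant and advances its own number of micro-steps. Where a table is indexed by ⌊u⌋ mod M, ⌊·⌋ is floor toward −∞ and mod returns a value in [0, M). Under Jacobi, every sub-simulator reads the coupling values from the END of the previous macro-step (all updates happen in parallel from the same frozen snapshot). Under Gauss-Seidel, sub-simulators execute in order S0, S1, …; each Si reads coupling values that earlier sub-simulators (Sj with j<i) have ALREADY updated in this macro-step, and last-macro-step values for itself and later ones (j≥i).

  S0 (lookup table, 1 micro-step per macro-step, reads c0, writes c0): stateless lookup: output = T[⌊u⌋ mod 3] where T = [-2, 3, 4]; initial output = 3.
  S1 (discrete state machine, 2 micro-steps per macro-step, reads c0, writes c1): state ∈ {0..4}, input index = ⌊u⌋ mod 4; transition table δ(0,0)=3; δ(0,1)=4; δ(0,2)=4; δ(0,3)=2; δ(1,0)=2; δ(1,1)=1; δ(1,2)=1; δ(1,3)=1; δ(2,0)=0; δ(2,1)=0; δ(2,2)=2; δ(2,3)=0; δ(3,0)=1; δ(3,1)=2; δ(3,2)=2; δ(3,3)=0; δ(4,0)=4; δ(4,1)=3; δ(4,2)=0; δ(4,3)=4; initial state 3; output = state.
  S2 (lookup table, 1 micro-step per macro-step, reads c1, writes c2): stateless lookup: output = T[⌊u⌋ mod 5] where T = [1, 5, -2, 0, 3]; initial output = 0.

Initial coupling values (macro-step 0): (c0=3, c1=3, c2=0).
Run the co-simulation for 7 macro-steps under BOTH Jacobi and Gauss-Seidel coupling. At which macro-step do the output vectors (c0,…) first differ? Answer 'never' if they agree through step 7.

first divergence at macro-step: 1

[Jacobi] macro 1: S0 reads c0=3 → after 1×micro: -2; S1 reads c0=3 → after 2×micro: 2; S2 reads c1=3 → after 1×micro: 0 ⇒ (c0=-2, c1=2, c2=0)
[Jacobi] macro 2: S0 reads c0=-2 → after 1×micro: 3; S1 reads c0=-2 → after 2×micro: 2; S2 reads c1=2 → after 1×micro: -2 ⇒ (c0=3, c1=2, c2=-2)
[Jacobi] macro 3: S0 reads c0=3 → after 1×micro: -2; S1 reads c0=3 → after 2×micro: 2; S2 reads c1=2 → after 1×micro: -2 ⇒ (c0=-2, c1=2, c2=-2)
[Jacobi] macro 4: S0 reads c0=-2 → after 1×micro: 3; S1 reads c0=-2 → after 2×micro: 2; S2 reads c1=2 → after 1×micro: -2 ⇒ (c0=3, c1=2, c2=-2)
[Jacobi] macro 5: S0 reads c0=3 → after 1×micro: -2; S1 reads c0=3 → after 2×micro: 2; S2 reads c1=2 → after 1×micro: -2 ⇒ (c0=-2, c1=2, c2=-2)
[Jacobi] macro 6: S0 reads c0=-2 → after 1×micro: 3; S1 reads c0=-2 → after 2×micro: 2; S2 reads c1=2 → after 1×micro: -2 ⇒ (c0=3, c1=2, c2=-2)
[Jacobi] macro 7: S0 reads c0=3 → after 1×micro: -2; S1 reads c0=3 → after 2×micro: 2; S2 reads c1=2 → after 1×micro: -2 ⇒ (c0=-2, c1=2, c2=-2)
[Gauss-Seidel] macro 1: S0 reads c0=3 → after 1×micro: -2; S1 reads c0=-2 → after 2×micro: 2; S2 reads c1=2 → after 1×micro: -2 ⇒ (c0=-2, c1=2, c2=-2)
[Gauss-Seidel] macro 2: S0 reads c0=-2 → after 1×micro: 3; S1 reads c0=3 → after 2×micro: 2; S2 reads c1=2 → after 1×micro: -2 ⇒ (c0=3, c1=2, c2=-2)
[Gauss-Seidel] macro 3: S0 reads c0=3 → after 1×micro: -2; S1 reads c0=-2 → after 2×micro: 2; S2 reads c1=2 → after 1×micro: -2 ⇒ (c0=-2, c1=2, c2=-2)
[Gauss-Seidel] macro 4: S0 reads c0=-2 → after 1×micro: 3; S1 reads c0=3 → after 2×micro: 2; S2 reads c1=2 → after 1×micro: -2 ⇒ (c0=3, c1=2, c2=-2)
[Gauss-Seidel] macro 5: S0 reads c0=3 → after 1×micro: -2; S1 reads c0=-2 → after 2×micro: 2; S2 reads c1=2 → after 1×micro: -2 ⇒ (c0=-2, c1=2, c2=-2)
[Gauss-Seidel] macro 6: S0 reads c0=-2 → after 1×micro: 3; S1 reads c0=3 → after 2×micro: 2; S2 reads c1=2 → after 1×micro: -2 ⇒ (c0=3, c1=2, c2=-2)
[Gauss-Seidel] macro 7: S0 reads c0=3 → after 1×micro: -2; S1 reads c0=-2 → after 2×micro: 2; S2 reads c1=2 → after 1×micro: -2 ⇒ (c0=-2, c1=2, c2=-2)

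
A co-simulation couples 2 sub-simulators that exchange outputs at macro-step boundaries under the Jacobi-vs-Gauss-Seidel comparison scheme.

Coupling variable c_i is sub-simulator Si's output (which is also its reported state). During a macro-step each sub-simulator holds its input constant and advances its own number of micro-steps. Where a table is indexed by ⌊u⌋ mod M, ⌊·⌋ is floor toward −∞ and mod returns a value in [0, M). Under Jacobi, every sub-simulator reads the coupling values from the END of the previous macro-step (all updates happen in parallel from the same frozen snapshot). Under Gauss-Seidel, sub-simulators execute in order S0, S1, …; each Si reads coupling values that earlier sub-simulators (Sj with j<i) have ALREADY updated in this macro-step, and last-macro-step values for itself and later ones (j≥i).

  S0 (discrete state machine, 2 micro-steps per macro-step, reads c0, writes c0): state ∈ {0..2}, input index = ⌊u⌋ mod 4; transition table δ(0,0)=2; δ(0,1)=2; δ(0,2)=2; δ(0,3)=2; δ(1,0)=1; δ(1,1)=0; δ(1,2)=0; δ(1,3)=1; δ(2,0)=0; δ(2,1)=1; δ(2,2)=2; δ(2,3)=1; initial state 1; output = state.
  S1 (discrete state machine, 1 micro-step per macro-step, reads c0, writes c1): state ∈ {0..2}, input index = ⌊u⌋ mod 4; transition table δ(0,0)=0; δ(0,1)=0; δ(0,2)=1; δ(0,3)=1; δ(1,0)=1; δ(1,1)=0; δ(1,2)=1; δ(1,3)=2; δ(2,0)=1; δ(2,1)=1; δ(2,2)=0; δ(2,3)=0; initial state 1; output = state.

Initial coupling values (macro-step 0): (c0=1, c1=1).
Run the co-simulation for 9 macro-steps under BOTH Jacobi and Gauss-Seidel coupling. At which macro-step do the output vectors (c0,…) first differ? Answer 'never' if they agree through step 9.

first divergence at macro-step: 1

[Jacobi] macro 1: S0 reads c0=1 → after 2×micro: 2; S1 reads c0=1 → after 1×micro: 0 ⇒ (c0=2, c1=0)
[Jacobi] macro 2: S0 reads c0=2 → after 2×micro: 2; S1 reads c0=2 → after 1×micro: 1 ⇒ (c0=2, c1=1)
[Jacobi] macro 3: S0 reads c0=2 → after 2×micro: 2; S1 reads c0=2 → after 1×micro: 1 ⇒ (c0=2, c1=1)
[Jacobi] macro 4: S0 reads c0=2 → after 2×micro: 2; S1 reads c0=2 → after 1×micro: 1 ⇒ (c0=2, c1=1)
[Jacobi] macro 5: S0 reads c0=2 → after 2×micro: 2; S1 reads c0=2 → after 1×micro: 1 ⇒ (c0=2, c1=1)
[Jacobi] macro 6: S0 reads c0=2 → after 2×micro: 2; S1 reads c0=2 → after 1×micro: 1 ⇒ (c0=2, c1=1)
[Jacobi] macro 7: S0 reads c0=2 → after 2×micro: 2; S1 reads c0=2 → after 1×micro: 1 ⇒ (c0=2, c1=1)
[Jacobi] macro 8: S0 reads c0=2 → after 2×micro: 2; S1 reads c0=2 → after 1×micro: 1 ⇒ (c0=2, c1=1)
[Jacobi] macro 9: S0 reads c0=2 → after 2×micro: 2; S1 reads c0=2 → after 1×micro: 1 ⇒ (c0=2, c1=1)
[Gauss-Seidel] macro 1: S0 reads c0=1 → after 2×micro: 2; S1 reads c0=2 → after 1×micro: 1 ⇒ (c0=2, c1=1)
[Gauss-Seidel] macro 2: S0 reads c0=2 → after 2×micro: 2; S1 reads c0=2 → after 1×micro: 1 ⇒ (c0=2, c1=1)
[Gauss-Seidel] macro 3: S0 reads c0=2 → after 2×micro: 2; S1 reads c0=2 → after 1×micro: 1 ⇒ (c0=2, c1=1)
[Gauss-Seidel] macro 4: S0 reads c0=2 → after 2×micro: 2; S1 reads c0=2 → after 1×micro: 1 ⇒ (c0=2, c1=1)
[Gauss-Seidel] macro 5: S0 reads c0=2 → after 2×micro: 2; S1 reads c0=2 → after 1×micro: 1 ⇒ (c0=2, c1=1)
[Gauss-Seidel] macro 6: S0 reads c0=2 → after 2×micro: 2; S1 reads c0=2 → after 1×micro: 1 ⇒ (c0=2, c1=1)
[Gauss-Seidel] macro 7: S0 reads c0=2 → after 2×micro: 2; S1 reads c0=2 → after 1×micro: 1 ⇒ (c0=2, c1=1)
[Gauss-Seidel] macro 8: S0 reads c0=2 → after 2×micro: 2; S1 reads c0=2 → after 1×micro: 1 ⇒ (c0=2, c1=1)
[Gauss-Seidel] macro 9: S0 reads c0=2 → after 2×micro: 2; S1 reads c0=2 → after 1×micro: 1 ⇒ (c0=2, c1=1)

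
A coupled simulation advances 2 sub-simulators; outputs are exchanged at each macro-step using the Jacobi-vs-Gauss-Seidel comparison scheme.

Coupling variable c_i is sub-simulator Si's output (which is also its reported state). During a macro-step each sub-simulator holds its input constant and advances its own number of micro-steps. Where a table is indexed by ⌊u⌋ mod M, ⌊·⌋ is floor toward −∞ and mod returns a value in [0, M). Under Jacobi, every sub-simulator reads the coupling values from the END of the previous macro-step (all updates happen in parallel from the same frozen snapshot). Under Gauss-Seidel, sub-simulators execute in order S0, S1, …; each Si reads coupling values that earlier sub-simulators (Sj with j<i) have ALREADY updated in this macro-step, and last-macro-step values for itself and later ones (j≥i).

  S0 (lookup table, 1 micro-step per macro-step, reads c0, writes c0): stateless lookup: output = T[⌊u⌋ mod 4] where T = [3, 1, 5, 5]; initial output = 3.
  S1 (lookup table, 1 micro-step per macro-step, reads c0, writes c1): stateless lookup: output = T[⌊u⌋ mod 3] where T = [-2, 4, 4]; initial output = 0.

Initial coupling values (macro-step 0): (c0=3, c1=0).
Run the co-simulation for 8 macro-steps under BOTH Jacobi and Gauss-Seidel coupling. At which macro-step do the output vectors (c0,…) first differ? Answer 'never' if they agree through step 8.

[Jacobi] macro 1: S0 reads c0=3 → after 1×micro: 5; S1 reads c0=3 → after 1×micro: -2 ⇒ (c0=5, c1=-2)
[Jacobi] macro 2: S0 reads c0=5 → after 1×micro: 1; S1 reads c0=5 → after 1×micro: 4 ⇒ (c0=1, c1=4)
[Jacobi] macro 3: S0 reads c0=1 → after 1×micro: 1; S1 reads c0=1 → after 1×micro: 4 ⇒ (c0=1, c1=4)
[Jacobi] macro 4: S0 reads c0=1 → after 1×micro: 1; S1 reads c0=1 → after 1×micro: 4 ⇒ (c0=1, c1=4)
[Jacobi] macro 5: S0 reads c0=1 → after 1×micro: 1; S1 reads c0=1 → after 1×micro: 4 ⇒ (c0=1, c1=4)
[Jacobi] macro 6: S0 reads c0=1 → after 1×micro: 1; S1 reads c0=1 → after 1×micro: 4 ⇒ (c0=1, c1=4)
[Jacobi] macro 7: S0 reads c0=1 → after 1×micro: 1; S1 reads c0=1 → after 1×micro: 4 ⇒ (c0=1, c1=4)
[Jacobi] macro 8: S0 reads c0=1 → after 1×micro: 1; S1 reads c0=1 → after 1×micro: 4 ⇒ (c0=1, c1=4)
[Gauss-Seidel] macro 1: S0 reads c0=3 → after 1×micro: 5; S1 reads c0=5 → after 1×micro: 4 ⇒ (c0=5, c1=4)
[Gauss-Seidel] macro 2: S0 reads c0=5 → after 1×micro: 1; S1 reads c0=1 → after 1×micro: 4 ⇒ (c0=1, c1=4)
[Gauss-Seidel] macro 3: S0 reads c0=1 → after 1×micro: 1; S1 reads c0=1 → after 1×micro: 4 ⇒ (c0=1, c1=4)
[Gauss-Seidel] macro 4: S0 reads c0=1 → after 1×micro: 1; S1 reads c0=1 → after 1×micro: 4 ⇒ (c0=1, c1=4)
[Gauss-Seidel] macro 5: S0 reads c0=1 → after 1×micro: 1; S1 reads c0=1 → after 1×micro: 4 ⇒ (c0=1, c1=4)
[Gauss-Seidel] macro 6: S0 reads c0=1 → after 1×micro: 1; S1 reads c0=1 → after 1×micro: 4 ⇒ (c0=1, c1=4)
[Gauss-Seidel] macro 7: S0 reads c0=1 → after 1×micro: 1; S1 reads c0=1 → after 1×micro: 4 ⇒ (c0=1, c1=4)
[Gauss-Seidel] macro 8: S0 reads c0=1 → after 1×micro: 1; S1 reads c0=1 → after 1×micro: 4 ⇒ (c0=1, c1=4)

first divergence at macro-step: 1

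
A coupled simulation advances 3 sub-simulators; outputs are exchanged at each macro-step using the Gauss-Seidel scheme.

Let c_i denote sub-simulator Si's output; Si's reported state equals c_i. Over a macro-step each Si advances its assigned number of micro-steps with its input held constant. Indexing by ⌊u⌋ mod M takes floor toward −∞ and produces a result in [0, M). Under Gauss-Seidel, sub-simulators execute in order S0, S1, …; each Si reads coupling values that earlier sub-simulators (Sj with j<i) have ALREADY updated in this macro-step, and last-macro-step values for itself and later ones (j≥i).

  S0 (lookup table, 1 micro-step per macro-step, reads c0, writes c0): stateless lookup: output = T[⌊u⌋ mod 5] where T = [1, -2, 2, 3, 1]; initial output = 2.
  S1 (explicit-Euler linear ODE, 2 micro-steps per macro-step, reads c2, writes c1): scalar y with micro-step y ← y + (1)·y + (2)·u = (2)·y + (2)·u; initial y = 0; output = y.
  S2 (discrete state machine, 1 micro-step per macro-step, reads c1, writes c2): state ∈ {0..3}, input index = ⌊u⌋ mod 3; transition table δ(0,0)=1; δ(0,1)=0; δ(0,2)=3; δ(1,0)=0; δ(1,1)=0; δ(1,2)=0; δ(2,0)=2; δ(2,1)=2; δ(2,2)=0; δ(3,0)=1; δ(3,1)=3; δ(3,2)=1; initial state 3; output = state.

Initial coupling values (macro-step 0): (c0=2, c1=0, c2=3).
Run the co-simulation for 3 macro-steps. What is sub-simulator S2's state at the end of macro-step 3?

S2 state at macro-step 3 = 1

macro 1: S0 reads c0=2 → after 1×micro: 2; S1 reads c2=3 → after 2×micro: 18; S2 reads c1=18 → after 1×micro: 1 ⇒ (c0=2, c1=18, c2=1)
macro 2: S0 reads c0=2 → after 1×micro: 2; S1 reads c2=1 → after 2×micro: 78; S2 reads c1=78 → after 1×micro: 0 ⇒ (c0=2, c1=78, c2=0)
macro 3: S0 reads c0=2 → after 1×micro: 2; S1 reads c2=0 → after 2×micro: 312; S2 reads c1=312 → after 1×micro: 1 ⇒ (c0=2, c1=312, c2=1)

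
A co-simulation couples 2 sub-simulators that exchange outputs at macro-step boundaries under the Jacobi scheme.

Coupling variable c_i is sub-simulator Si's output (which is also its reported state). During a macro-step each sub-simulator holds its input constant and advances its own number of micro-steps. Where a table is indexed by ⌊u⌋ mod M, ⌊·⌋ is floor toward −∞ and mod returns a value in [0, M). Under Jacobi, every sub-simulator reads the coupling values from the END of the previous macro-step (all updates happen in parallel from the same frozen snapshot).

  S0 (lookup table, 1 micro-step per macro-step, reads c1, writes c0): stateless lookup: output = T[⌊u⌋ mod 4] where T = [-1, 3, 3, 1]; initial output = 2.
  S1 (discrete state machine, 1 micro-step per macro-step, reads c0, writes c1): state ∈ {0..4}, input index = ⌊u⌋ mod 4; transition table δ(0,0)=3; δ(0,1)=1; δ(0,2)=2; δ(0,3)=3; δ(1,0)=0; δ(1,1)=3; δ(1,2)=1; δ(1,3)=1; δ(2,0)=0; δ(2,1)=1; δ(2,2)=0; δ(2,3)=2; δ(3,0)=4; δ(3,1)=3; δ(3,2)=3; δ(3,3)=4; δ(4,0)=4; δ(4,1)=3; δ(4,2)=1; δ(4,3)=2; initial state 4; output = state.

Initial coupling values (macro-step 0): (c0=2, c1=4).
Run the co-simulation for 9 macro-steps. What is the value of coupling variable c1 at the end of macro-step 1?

macro 1: S0 reads c1=4 → after 1×micro: -1; S1 reads c0=2 → after 1×micro: 1 ⇒ (c0=-1, c1=1)
macro 2: S0 reads c1=1 → after 1×micro: 3; S1 reads c0=-1 → after 1×micro: 1 ⇒ (c0=3, c1=1)
macro 3: S0 reads c1=1 → after 1×micro: 3; S1 reads c0=3 → after 1×micro: 1 ⇒ (c0=3, c1=1)
macro 4: S0 reads c1=1 → after 1×micro: 3; S1 reads c0=3 → after 1×micro: 1 ⇒ (c0=3, c1=1)
macro 5: S0 reads c1=1 → after 1×micro: 3; S1 reads c0=3 → after 1×micro: 1 ⇒ (c0=3, c1=1)
macro 6: S0 reads c1=1 → after 1×micro: 3; S1 reads c0=3 → after 1×micro: 1 ⇒ (c0=3, c1=1)
macro 7: S0 reads c1=1 → after 1×micro: 3; S1 reads c0=3 → after 1×micro: 1 ⇒ (c0=3, c1=1)
macro 8: S0 reads c1=1 → after 1×micro: 3; S1 reads c0=3 → after 1×micro: 1 ⇒ (c0=3, c1=1)
macro 9: S0 reads c1=1 → after 1×micro: 3; S1 reads c0=3 → after 1×micro: 1 ⇒ (c0=3, c1=1)

c1 at macro-step 1 = 1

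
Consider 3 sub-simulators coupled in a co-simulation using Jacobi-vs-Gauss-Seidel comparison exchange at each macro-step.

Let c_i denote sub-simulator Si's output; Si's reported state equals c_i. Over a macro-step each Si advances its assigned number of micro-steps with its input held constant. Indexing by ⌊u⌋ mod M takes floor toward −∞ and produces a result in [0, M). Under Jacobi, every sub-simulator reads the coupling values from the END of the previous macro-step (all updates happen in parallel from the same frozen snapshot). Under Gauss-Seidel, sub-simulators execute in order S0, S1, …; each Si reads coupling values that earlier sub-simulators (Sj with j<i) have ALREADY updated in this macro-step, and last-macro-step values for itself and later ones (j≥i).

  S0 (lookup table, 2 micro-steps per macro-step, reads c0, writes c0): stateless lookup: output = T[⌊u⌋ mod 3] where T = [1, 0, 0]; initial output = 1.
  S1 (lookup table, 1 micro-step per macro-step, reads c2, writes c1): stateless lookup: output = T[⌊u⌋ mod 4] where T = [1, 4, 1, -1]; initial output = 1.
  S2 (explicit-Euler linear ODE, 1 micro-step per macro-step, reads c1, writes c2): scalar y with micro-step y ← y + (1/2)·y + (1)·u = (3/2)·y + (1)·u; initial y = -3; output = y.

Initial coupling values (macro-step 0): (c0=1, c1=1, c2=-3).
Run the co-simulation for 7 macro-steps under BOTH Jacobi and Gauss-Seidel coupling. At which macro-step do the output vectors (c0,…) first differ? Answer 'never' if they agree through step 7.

first divergence at macro-step: 1

[Jacobi] macro 1: S0 reads c0=1 → after 2×micro: 0; S1 reads c2=-3 → after 1×micro: 4; S2 reads c1=1 → after 1×micro: -7/2 ⇒ (c0=0, c1=4, c2=-7/2)
[Jacobi] macro 2: S0 reads c0=0 → after 2×micro: 1; S1 reads c2=-7/2 → after 1×micro: 1; S2 reads c1=4 → after 1×micro: -5/4 ⇒ (c0=1, c1=1, c2=-5/4)
[Jacobi] macro 3: S0 reads c0=1 → after 2×micro: 0; S1 reads c2=-5/4 → after 1×micro: 1; S2 reads c1=1 → after 1×micro: -7/8 ⇒ (c0=0, c1=1, c2=-7/8)
[Jacobi] macro 4: S0 reads c0=0 → after 2×micro: 1; S1 reads c2=-7/8 → after 1×micro: -1; S2 reads c1=1 → after 1×micro: -5/16 ⇒ (c0=1, c1=-1, c2=-5/16)
[Jacobi] macro 5: S0 reads c0=1 → after 2×micro: 0; S1 reads c2=-5/16 → after 1×micro: -1; S2 reads c1=-1 → after 1×micro: -47/32 ⇒ (c0=0, c1=-1, c2=-47/32)
[Jacobi] macro 6: S0 reads c0=0 → after 2×micro: 1; S1 reads c2=-47/32 → after 1×micro: 1; S2 reads c1=-1 → after 1×micro: -205/64 ⇒ (c0=1, c1=1, c2=-205/64)
[Jacobi] macro 7: S0 reads c0=1 → after 2×micro: 0; S1 reads c2=-205/64 → after 1×micro: 1; S2 reads c1=1 → after 1×micro: -487/128 ⇒ (c0=0, c1=1, c2=-487/128)
[Gauss-Seidel] macro 1: S0 reads c0=1 → after 2×micro: 0; S1 reads c2=-3 → after 1×micro: 4; S2 reads c1=4 → after 1×micro: -1/2 ⇒ (c0=0, c1=4, c2=-1/2)
[Gauss-Seidel] macro 2: S0 reads c0=0 → after 2×micro: 1; S1 reads c2=-1/2 → after 1×micro: -1; S2 reads c1=-1 → after 1×micro: -7/4 ⇒ (c0=1, c1=-1, c2=-7/4)
[Gauss-Seidel] macro 3: S0 reads c0=1 → after 2×micro: 0; S1 reads c2=-7/4 → after 1×micro: 1; S2 reads c1=1 → after 1×micro: -13/8 ⇒ (c0=0, c1=1, c2=-13/8)
[Gauss-Seidel] macro 4: S0 reads c0=0 → after 2×micro: 1; S1 reads c2=-13/8 → after 1×micro: 1; S2 reads c1=1 → after 1×micro: -23/16 ⇒ (c0=1, c1=1, c2=-23/16)
[Gauss-Seidel] macro 5: S0 reads c0=1 → after 2×micro: 0; S1 reads c2=-23/16 → after 1×micro: 1; S2 reads c1=1 → after 1×micro: -37/32 ⇒ (c0=0, c1=1, c2=-37/32)
[Gauss-Seidel] macro 6: S0 reads c0=0 → after 2×micro: 1; S1 reads c2=-37/32 → after 1×micro: 1; S2 reads c1=1 → after 1×micro: -47/64 ⇒ (c0=1, c1=1, c2=-47/64)
[Gauss-Seidel] macro 7: S0 reads c0=1 → after 2×micro: 0; S1 reads c2=-47/64 → after 1×micro: -1; S2 reads c1=-1 → after 1×micro: -269/128 ⇒ (c0=0, c1=-1, c2=-269/128)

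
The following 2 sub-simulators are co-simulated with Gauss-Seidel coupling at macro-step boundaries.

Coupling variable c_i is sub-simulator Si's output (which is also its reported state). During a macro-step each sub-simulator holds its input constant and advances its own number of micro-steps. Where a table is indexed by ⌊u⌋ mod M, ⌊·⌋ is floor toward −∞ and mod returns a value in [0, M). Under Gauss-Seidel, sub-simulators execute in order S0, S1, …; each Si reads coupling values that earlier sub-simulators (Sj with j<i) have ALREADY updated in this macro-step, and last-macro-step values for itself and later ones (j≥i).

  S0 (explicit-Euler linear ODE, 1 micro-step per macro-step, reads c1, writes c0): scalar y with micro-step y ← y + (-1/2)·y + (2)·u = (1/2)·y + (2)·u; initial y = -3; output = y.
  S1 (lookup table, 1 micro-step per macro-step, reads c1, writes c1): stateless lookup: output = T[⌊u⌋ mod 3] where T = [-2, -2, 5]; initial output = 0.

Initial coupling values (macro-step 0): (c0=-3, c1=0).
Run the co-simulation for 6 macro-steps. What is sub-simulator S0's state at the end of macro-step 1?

macro 1: S0 reads c1=0 → after 1×micro: -3/2; S1 reads c1=0 → after 1×micro: -2 ⇒ (c0=-3/2, c1=-2)
macro 2: S0 reads c1=-2 → after 1×micro: -19/4; S1 reads c1=-2 → after 1×micro: -2 ⇒ (c0=-19/4, c1=-2)
macro 3: S0 reads c1=-2 → after 1×micro: -51/8; S1 reads c1=-2 → after 1×micro: -2 ⇒ (c0=-51/8, c1=-2)
macro 4: S0 reads c1=-2 → after 1×micro: -115/16; S1 reads c1=-2 → after 1×micro: -2 ⇒ (c0=-115/16, c1=-2)
macro 5: S0 reads c1=-2 → after 1×micro: -243/32; S1 reads c1=-2 → after 1×micro: -2 ⇒ (c0=-243/32, c1=-2)
macro 6: S0 reads c1=-2 → after 1×micro: -499/64; S1 reads c1=-2 → after 1×micro: -2 ⇒ (c0=-499/64, c1=-2)

S0 state at macro-step 1 = -3/2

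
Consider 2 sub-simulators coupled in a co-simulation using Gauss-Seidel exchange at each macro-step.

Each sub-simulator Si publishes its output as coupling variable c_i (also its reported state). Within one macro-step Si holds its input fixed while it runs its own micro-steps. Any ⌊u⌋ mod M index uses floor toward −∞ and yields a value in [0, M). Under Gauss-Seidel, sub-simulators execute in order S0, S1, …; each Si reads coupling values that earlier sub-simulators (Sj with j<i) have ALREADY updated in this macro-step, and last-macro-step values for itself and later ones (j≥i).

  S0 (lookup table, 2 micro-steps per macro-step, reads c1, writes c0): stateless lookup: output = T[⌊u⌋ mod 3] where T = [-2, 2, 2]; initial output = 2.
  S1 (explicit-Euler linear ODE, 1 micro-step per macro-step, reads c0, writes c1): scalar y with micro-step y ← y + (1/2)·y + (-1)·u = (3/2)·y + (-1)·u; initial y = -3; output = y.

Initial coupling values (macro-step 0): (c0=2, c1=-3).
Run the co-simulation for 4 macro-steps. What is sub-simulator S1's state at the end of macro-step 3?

S1 state at macro-step 3 = -37/8

macro 1: S0 reads c1=-3 → after 2×micro: -2; S1 reads c0=-2 → after 1×micro: -5/2 ⇒ (c0=-2, c1=-5/2)
macro 2: S0 reads c1=-5/2 → after 2×micro: -2; S1 reads c0=-2 → after 1×micro: -7/4 ⇒ (c0=-2, c1=-7/4)
macro 3: S0 reads c1=-7/4 → after 2×micro: 2; S1 reads c0=2 → after 1×micro: -37/8 ⇒ (c0=2, c1=-37/8)
macro 4: S0 reads c1=-37/8 → after 2×micro: 2; S1 reads c0=2 → after 1×micro: -143/16 ⇒ (c0=2, c1=-143/16)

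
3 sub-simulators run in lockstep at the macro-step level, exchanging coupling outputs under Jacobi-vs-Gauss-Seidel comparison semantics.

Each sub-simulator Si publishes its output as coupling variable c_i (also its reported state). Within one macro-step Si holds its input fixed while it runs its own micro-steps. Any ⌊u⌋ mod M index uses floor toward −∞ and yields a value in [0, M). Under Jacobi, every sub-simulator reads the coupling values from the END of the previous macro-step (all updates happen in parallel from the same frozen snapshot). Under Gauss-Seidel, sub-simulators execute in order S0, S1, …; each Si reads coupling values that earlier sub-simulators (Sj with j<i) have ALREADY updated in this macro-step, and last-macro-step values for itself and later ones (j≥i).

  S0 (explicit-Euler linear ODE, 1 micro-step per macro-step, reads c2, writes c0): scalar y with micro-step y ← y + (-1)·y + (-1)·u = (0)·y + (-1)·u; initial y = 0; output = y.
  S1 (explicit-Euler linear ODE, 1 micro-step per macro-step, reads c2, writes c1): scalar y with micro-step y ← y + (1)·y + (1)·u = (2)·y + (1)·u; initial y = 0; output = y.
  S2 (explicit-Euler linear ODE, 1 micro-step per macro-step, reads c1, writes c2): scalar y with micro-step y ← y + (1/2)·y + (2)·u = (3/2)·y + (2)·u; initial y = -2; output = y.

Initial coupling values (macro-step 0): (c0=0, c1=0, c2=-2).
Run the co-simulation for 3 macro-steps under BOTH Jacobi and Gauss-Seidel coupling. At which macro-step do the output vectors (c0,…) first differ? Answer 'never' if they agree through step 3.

[Jacobi] macro 1: S0 reads c2=-2 → after 1×micro: 2; S1 reads c2=-2 → after 1×micro: -2; S2 reads c1=0 → after 1×micro: -3 ⇒ (c0=2, c1=-2, c2=-3)
[Jacobi] macro 2: S0 reads c2=-3 → after 1×micro: 3; S1 reads c2=-3 → after 1×micro: -7; S2 reads c1=-2 → after 1×micro: -17/2 ⇒ (c0=3, c1=-7, c2=-17/2)
[Jacobi] macro 3: S0 reads c2=-17/2 → after 1×micro: 17/2; S1 reads c2=-17/2 → after 1×micro: -45/2; S2 reads c1=-7 → after 1×micro: -107/4 ⇒ (c0=17/2, c1=-45/2, c2=-107/4)
[Gauss-Seidel] macro 1: S0 reads c2=-2 → after 1×micro: 2; S1 reads c2=-2 → after 1×micro: -2; S2 reads c1=-2 → after 1×micro: -7 ⇒ (c0=2, c1=-2, c2=-7)
[Gauss-Seidel] macro 2: S0 reads c2=-7 → after 1×micro: 7; S1 reads c2=-7 → after 1×micro: -11; S2 reads c1=-11 → after 1×micro: -65/2 ⇒ (c0=7, c1=-11, c2=-65/2)
[Gauss-Seidel] macro 3: S0 reads c2=-65/2 → after 1×micro: 65/2; S1 reads c2=-65/2 → after 1×micro: -109/2; S2 reads c1=-109/2 → after 1×micro: -631/4 ⇒ (c0=65/2, c1=-109/2, c2=-631/4)

first divergence at macro-step: 1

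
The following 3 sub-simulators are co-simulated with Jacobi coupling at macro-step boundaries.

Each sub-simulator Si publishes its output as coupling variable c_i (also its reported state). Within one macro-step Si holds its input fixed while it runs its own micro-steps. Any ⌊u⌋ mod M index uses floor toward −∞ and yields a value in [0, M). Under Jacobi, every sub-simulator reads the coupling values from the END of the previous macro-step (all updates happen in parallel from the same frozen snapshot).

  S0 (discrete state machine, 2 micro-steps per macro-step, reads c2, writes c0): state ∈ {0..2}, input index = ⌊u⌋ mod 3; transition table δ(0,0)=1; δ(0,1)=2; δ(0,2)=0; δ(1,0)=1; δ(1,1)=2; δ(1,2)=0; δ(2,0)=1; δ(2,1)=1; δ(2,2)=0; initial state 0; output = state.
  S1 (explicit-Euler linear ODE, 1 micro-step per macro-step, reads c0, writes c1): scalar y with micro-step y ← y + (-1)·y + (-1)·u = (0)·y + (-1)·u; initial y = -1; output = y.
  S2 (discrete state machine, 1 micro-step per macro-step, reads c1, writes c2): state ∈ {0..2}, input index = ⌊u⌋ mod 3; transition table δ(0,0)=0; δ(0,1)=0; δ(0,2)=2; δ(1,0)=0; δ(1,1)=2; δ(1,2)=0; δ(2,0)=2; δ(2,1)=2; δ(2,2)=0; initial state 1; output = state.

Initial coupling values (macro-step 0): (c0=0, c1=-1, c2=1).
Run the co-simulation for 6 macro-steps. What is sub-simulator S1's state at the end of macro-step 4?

S1 state at macro-step 4 = -1

macro 1: S0 reads c2=1 → after 2×micro: 1; S1 reads c0=0 → after 1×micro: 0; S2 reads c1=-1 → after 1×micro: 0 ⇒ (c0=1, c1=0, c2=0)
macro 2: S0 reads c2=0 → after 2×micro: 1; S1 reads c0=1 → after 1×micro: -1; S2 reads c1=0 → after 1×micro: 0 ⇒ (c0=1, c1=-1, c2=0)
macro 3: S0 reads c2=0 → after 2×micro: 1; S1 reads c0=1 → after 1×micro: -1; S2 reads c1=-1 → after 1×micro: 2 ⇒ (c0=1, c1=-1, c2=2)
macro 4: S0 reads c2=2 → after 2×micro: 0; S1 reads c0=1 → after 1×micro: -1; S2 reads c1=-1 → after 1×micro: 0 ⇒ (c0=0, c1=-1, c2=0)
macro 5: S0 reads c2=0 → after 2×micro: 1; S1 reads c0=0 → after 1×micro: 0; S2 reads c1=-1 → after 1×micro: 2 ⇒ (c0=1, c1=0, c2=2)
macro 6: S0 reads c2=2 → after 2×micro: 0; S1 reads c0=1 → after 1×micro: -1; S2 reads c1=0 → after 1×micro: 2 ⇒ (c0=0, c1=-1, c2=2)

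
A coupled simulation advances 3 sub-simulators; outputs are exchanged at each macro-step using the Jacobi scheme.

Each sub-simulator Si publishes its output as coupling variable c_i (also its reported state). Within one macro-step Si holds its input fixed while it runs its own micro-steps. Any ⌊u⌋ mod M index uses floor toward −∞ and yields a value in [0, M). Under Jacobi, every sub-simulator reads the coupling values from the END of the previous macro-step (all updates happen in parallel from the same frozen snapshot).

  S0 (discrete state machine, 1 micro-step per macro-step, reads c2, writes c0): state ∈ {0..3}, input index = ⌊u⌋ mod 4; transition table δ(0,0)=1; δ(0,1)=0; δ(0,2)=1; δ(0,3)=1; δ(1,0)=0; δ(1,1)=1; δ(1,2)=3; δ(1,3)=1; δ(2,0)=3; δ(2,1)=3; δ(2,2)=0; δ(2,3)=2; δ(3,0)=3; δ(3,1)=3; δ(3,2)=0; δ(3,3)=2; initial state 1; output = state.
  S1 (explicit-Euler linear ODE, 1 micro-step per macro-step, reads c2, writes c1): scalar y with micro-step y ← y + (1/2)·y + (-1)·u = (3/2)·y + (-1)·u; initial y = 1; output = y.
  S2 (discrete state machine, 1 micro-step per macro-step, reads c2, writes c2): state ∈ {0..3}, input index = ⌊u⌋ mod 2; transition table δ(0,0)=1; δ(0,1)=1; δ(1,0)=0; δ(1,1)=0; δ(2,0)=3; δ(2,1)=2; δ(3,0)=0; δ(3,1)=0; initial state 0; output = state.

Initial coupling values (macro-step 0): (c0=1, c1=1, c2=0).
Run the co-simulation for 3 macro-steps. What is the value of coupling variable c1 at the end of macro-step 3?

macro 1: S0 reads c2=0 → after 1×micro: 0; S1 reads c2=0 → after 1×micro: 3/2; S2 reads c2=0 → after 1×micro: 1 ⇒ (c0=0, c1=3/2, c2=1)
macro 2: S0 reads c2=1 → after 1×micro: 0; S1 reads c2=1 → after 1×micro: 5/4; S2 reads c2=1 → after 1×micro: 0 ⇒ (c0=0, c1=5/4, c2=0)
macro 3: S0 reads c2=0 → after 1×micro: 1; S1 reads c2=0 → after 1×micro: 15/8; S2 reads c2=0 → after 1×micro: 1 ⇒ (c0=1, c1=15/8, c2=1)

c1 at macro-step 3 = 15/8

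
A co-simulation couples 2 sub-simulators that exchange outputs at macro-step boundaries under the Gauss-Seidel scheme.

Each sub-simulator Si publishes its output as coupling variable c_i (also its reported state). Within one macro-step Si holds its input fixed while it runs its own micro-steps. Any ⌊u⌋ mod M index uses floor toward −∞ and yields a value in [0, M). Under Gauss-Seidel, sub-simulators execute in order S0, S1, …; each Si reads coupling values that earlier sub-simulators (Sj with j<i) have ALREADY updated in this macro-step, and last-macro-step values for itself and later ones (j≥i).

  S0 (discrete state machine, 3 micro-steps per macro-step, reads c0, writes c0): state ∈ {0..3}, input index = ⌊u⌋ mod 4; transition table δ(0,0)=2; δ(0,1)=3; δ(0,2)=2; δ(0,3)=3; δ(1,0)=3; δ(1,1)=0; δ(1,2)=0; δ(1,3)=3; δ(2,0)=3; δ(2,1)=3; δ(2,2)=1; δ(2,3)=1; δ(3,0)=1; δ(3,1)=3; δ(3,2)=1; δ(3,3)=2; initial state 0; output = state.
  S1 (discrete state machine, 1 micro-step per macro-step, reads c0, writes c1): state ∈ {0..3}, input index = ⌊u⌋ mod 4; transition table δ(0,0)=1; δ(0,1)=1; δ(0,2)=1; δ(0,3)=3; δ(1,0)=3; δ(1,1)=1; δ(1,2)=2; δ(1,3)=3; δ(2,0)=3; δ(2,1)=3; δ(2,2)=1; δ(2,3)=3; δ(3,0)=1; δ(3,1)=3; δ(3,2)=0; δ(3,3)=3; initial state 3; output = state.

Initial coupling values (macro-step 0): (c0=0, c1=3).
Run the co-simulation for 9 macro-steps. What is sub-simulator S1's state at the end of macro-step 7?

macro 1: S0 reads c0=0 → after 3×micro: 1; S1 reads c0=1 → after 1×micro: 3 ⇒ (c0=1, c1=3)
macro 2: S0 reads c0=1 → after 3×micro: 3; S1 reads c0=3 → after 1×micro: 3 ⇒ (c0=3, c1=3)
macro 3: S0 reads c0=3 → after 3×micro: 3; S1 reads c0=3 → after 1×micro: 3 ⇒ (c0=3, c1=3)
macro 4: S0 reads c0=3 → after 3×micro: 3; S1 reads c0=3 → after 1×micro: 3 ⇒ (c0=3, c1=3)
macro 5: S0 reads c0=3 → after 3×micro: 3; S1 reads c0=3 → after 1×micro: 3 ⇒ (c0=3, c1=3)
macro 6: S0 reads c0=3 → after 3×micro: 3; S1 reads c0=3 → after 1×micro: 3 ⇒ (c0=3, c1=3)
macro 7: S0 reads c0=3 → after 3×micro: 3; S1 reads c0=3 → after 1×micro: 3 ⇒ (c0=3, c1=3)
macro 8: S0 reads c0=3 → after 3×micro: 3; S1 reads c0=3 → after 1×micro: 3 ⇒ (c0=3, c1=3)
macro 9: S0 reads c0=3 → after 3×micro: 3; S1 reads c0=3 → after 1×micro: 3 ⇒ (c0=3, c1=3)

S1 state at macro-step 7 = 3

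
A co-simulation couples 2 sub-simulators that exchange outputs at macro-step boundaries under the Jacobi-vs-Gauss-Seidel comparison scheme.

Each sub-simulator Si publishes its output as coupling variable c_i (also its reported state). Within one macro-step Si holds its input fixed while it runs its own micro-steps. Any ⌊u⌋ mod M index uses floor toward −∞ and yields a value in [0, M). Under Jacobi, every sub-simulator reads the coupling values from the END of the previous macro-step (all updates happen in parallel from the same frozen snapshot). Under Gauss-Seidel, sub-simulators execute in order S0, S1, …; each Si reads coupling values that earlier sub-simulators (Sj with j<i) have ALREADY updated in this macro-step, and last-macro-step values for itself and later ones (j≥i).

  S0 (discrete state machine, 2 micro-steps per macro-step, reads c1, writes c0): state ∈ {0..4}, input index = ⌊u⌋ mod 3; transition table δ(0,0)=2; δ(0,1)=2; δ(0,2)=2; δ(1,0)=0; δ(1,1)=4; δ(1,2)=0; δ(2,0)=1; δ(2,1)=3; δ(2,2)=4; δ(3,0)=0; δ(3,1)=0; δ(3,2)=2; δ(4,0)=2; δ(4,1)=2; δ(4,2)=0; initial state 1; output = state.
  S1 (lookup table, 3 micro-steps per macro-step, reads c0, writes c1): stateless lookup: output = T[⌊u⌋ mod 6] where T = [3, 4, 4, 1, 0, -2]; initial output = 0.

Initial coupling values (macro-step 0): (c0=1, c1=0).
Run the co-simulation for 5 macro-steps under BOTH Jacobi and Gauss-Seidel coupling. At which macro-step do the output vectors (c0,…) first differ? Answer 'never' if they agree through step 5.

first divergence at macro-step: 2

[Jacobi] macro 1: S0 reads c1=0 → after 2×micro: 2; S1 reads c0=1 → after 3×micro: 4 ⇒ (c0=2, c1=4)
[Jacobi] macro 2: S0 reads c1=4 → after 2×micro: 0; S1 reads c0=2 → after 3×micro: 4 ⇒ (c0=0, c1=4)
[Jacobi] macro 3: S0 reads c1=4 → after 2×micro: 3; S1 reads c0=0 → after 3×micro: 3 ⇒ (c0=3, c1=3)
[Jacobi] macro 4: S0 reads c1=3 → after 2×micro: 2; S1 reads c0=3 → after 3×micro: 1 ⇒ (c0=2, c1=1)
[Jacobi] macro 5: S0 reads c1=1 → after 2×micro: 0; S1 reads c0=2 → after 3×micro: 4 ⇒ (c0=0, c1=4)
[Gauss-Seidel] macro 1: S0 reads c1=0 → after 2×micro: 2; S1 reads c0=2 → after 3×micro: 4 ⇒ (c0=2, c1=4)
[Gauss-Seidel] macro 2: S0 reads c1=4 → after 2×micro: 0; S1 reads c0=0 → after 3×micro: 3 ⇒ (c0=0, c1=3)
[Gauss-Seidel] macro 3: S0 reads c1=3 → after 2×micro: 1; S1 reads c0=1 → after 3×micro: 4 ⇒ (c0=1, c1=4)
[Gauss-Seidel] macro 4: S0 reads c1=4 → after 2×micro: 2; S1 reads c0=2 → after 3×micro: 4 ⇒ (c0=2, c1=4)
[Gauss-Seidel] macro 5: S0 reads c1=4 → after 2×micro: 0; S1 reads c0=0 → after 3×micro: 3 ⇒ (c0=0, c1=3)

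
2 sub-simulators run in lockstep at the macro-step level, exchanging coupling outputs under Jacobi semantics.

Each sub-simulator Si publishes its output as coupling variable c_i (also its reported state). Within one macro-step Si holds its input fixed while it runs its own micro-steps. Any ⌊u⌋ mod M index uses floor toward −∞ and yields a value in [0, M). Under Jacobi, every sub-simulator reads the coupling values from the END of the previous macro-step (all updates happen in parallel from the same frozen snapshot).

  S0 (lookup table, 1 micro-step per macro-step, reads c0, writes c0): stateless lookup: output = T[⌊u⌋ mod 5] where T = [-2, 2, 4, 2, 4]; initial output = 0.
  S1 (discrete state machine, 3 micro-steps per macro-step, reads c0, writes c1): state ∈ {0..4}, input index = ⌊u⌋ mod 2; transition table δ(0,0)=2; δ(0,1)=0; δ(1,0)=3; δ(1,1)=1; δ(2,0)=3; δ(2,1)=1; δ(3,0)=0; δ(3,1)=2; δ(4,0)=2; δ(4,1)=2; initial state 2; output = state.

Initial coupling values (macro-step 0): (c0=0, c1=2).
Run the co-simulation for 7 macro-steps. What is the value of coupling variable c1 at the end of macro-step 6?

c1 at macro-step 6 = 2

macro 1: S0 reads c0=0 → after 1×micro: -2; S1 reads c0=0 → after 3×micro: 2 ⇒ (c0=-2, c1=2)
macro 2: S0 reads c0=-2 → after 1×micro: 2; S1 reads c0=-2 → after 3×micro: 2 ⇒ (c0=2, c1=2)
macro 3: S0 reads c0=2 → after 1×micro: 4; S1 reads c0=2 → after 3×micro: 2 ⇒ (c0=4, c1=2)
macro 4: S0 reads c0=4 → after 1×micro: 4; S1 reads c0=4 → after 3×micro: 2 ⇒ (c0=4, c1=2)
macro 5: S0 reads c0=4 → after 1×micro: 4; S1 reads c0=4 → after 3×micro: 2 ⇒ (c0=4, c1=2)
macro 6: S0 reads c0=4 → after 1×micro: 4; S1 reads c0=4 → after 3×micro: 2 ⇒ (c0=4, c1=2)
macro 7: S0 reads c0=4 → after 1×micro: 4; S1 reads c0=4 → after 3×micro: 2 ⇒ (c0=4, c1=2)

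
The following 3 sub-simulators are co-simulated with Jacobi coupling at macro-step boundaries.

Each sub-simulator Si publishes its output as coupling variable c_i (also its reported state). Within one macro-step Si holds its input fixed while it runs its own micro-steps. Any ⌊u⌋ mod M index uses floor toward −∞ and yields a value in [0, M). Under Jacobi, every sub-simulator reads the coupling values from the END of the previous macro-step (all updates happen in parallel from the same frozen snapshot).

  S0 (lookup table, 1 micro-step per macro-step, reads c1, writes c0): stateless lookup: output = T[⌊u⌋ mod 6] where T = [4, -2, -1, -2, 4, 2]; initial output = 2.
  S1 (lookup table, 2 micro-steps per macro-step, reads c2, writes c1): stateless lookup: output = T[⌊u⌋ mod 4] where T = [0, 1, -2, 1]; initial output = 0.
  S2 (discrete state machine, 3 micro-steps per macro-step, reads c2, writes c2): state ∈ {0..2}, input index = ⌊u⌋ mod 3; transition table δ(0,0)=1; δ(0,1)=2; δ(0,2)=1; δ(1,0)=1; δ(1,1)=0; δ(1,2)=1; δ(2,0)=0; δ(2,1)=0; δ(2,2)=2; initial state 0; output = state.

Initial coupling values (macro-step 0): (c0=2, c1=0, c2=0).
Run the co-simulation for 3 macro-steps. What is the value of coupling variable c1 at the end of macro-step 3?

macro 1: S0 reads c1=0 → after 1×micro: 4; S1 reads c2=0 → after 2×micro: 0; S2 reads c2=0 → after 3×micro: 1 ⇒ (c0=4, c1=0, c2=1)
macro 2: S0 reads c1=0 → after 1×micro: 4; S1 reads c2=1 → after 2×micro: 1; S2 reads c2=1 → after 3×micro: 0 ⇒ (c0=4, c1=1, c2=0)
macro 3: S0 reads c1=1 → after 1×micro: -2; S1 reads c2=0 → after 2×micro: 0; S2 reads c2=0 → after 3×micro: 1 ⇒ (c0=-2, c1=0, c2=1)

c1 at macro-step 3 = 0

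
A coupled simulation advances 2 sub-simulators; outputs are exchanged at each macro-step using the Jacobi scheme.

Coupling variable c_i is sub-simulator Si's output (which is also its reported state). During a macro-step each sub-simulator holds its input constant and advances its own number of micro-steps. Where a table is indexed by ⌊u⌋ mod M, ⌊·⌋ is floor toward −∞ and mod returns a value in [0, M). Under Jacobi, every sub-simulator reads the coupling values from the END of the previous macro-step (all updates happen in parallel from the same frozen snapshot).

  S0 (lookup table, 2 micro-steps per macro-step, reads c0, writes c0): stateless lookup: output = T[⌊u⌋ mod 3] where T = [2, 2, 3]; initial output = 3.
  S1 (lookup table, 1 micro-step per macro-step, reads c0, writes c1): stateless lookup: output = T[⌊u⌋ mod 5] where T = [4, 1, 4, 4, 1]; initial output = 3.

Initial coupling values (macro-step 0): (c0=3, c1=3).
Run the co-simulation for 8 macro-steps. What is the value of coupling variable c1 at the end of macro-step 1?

macro 1: S0 reads c0=3 → after 2×micro: 2; S1 reads c0=3 → after 1×micro: 4 ⇒ (c0=2, c1=4)
macro 2: S0 reads c0=2 → after 2×micro: 3; S1 reads c0=2 → after 1×micro: 4 ⇒ (c0=3, c1=4)
macro 3: S0 reads c0=3 → after 2×micro: 2; S1 reads c0=3 → after 1×micro: 4 ⇒ (c0=2, c1=4)
macro 4: S0 reads c0=2 → after 2×micro: 3; S1 reads c0=2 → after 1×micro: 4 ⇒ (c0=3, c1=4)
macro 5: S0 reads c0=3 → after 2×micro: 2; S1 reads c0=3 → after 1×micro: 4 ⇒ (c0=2, c1=4)
macro 6: S0 reads c0=2 → after 2×micro: 3; S1 reads c0=2 → after 1×micro: 4 ⇒ (c0=3, c1=4)
macro 7: S0 reads c0=3 → after 2×micro: 2; S1 reads c0=3 → after 1×micro: 4 ⇒ (c0=2, c1=4)
macro 8: S0 reads c0=2 → after 2×micro: 3; S1 reads c0=2 → after 1×micro: 4 ⇒ (c0=3, c1=4)

c1 at macro-step 1 = 4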